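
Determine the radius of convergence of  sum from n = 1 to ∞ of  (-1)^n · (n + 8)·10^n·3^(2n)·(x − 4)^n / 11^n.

Ratio test: |a_{n+1}/a_n| = [((n+1) + 8)/(n + 8)] · 10·9/11 → 90/11 as n → ∞.
Convergence for |x − 4| · 90/11 < 1, i.e. |x − 4| < 11/90. So R = 11/90.

R = 11/90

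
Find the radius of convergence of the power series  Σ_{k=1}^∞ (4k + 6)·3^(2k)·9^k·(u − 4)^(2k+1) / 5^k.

Ratio test: |a_{k+1}/a_k| = [(4(k+1) + 6)/(4k + 6)] · 9·9/5 → 81/5 as k → ∞.
Successive powers of (u − 4) differ by 2, so the series converges when |u − 4|² · 81/5 < 1, i.e. |u − 4| < √(5/81). So R = √5/9.

R = √5/9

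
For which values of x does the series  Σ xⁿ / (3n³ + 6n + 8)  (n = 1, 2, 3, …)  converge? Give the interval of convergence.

[-1, 1]

The ratio of consecutive coefficients is (3n³ + 6n + 8)/(3(n+1)³ + 6(n+1) + 8) → 1.
Hence R = 1.
Endpoint x = 1: absolute convergence follows by limit comparison with Σ 1/n³.
Endpoint x = -1: absolute convergence follows by limit comparison with Σ 1/n³.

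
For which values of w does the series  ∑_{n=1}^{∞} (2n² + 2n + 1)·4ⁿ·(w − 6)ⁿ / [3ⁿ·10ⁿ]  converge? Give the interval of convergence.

(-3/2, 27/2)

By the ratio test, |a_{n+1}/a_n| = [(2(n+1)² + 2(n+1) + 1)/(2n² + 2n + 1)] · 4/(3·10) → 2/15.
Thus R = 1/(2/15) = 15/2.
Check w = 27/2: the n-th term does not approach 0; divergence by the term test.
At w = -3/2: the terms do not tend to 0, so the series diverges.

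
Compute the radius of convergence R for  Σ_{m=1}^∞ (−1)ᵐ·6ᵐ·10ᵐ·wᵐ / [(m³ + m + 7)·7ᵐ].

Ratio test: |a_{m+1}/a_m| = [(m³ + m + 7)/((m+1)³ + (m+1) + 7)] · 6·10/7 → 60/7 as m → ∞.
The series converges when 60/7 · |w| < 1, giving R = 7/60.

R = 7/60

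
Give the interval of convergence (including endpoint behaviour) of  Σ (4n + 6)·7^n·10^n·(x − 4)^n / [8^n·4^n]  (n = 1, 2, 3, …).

The ratio of consecutive coefficients is [(4(n+1) + 6)/(4n + 6)] · 7·10/(8·4) → 35/16.
Hence the series converges for |x − 4| < 1/(35/16) = 16/35, so the radius of convergence is 16/35.
Check x = 156/35: the terms have absolute value of order n, which does not tend to 0, so the series diverges by the divergence test.
At x = 124/35: the terms have absolute value of order n, which does not tend to 0, so the series diverges by the divergence test.

(124/35, 156/35)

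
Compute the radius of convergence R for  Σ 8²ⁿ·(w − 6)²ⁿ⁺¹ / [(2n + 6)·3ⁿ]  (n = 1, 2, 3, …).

Ratio test: |a_{n+1}/a_n| = [(2n + 6)/(2(n+1) + 6)] · 64/3 → 64/3 as n → ∞.
Writing y = (w − 6)², the series in y has radius 3/64, so |w − 6| < √(3/64) and R = √3/8.

R = √3/8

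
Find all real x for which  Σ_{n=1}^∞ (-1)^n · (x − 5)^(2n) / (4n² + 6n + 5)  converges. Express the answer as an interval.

Ratio test: |a_{n+1}/a_n| = (4n² + 6n + 5)/(4(n+1)² + 6(n+1) + 5) → 1 as n → ∞.
Successive powers of (x − 5) differ by 2, so the series converges when |x − 5|² · 1 < 1, i.e. |x − 5| < √(1) = 1. So R = 1.
Check x = 6: the series is dominated by a constant times Σ 1/n², which converges (p = 2 > 1).
At x = 4: the terms are on the order of 1/n², so the series converges absolutely by comparison with the p-series (p = 2 > 1).

[4, 6]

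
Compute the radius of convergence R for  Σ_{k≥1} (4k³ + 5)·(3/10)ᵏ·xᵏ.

R = 10/3

By the ratio test, |a_{k+1}/a_k| = [(4(k+1)³ + 5)/(4k³ + 5)] · 3/10 → 3/10.
The series converges when 3/10 · |x| < 1, giving R = 10/3.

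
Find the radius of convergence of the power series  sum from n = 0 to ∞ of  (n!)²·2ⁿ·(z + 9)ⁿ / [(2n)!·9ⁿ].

R = 18

By the ratio test, |a_{n+1}/a_n| = (n+1)²/[(2n+1)·(2n+2)] · 2/9 → 1/18.
Convergence for |z + 9| · 1/18 < 1, i.e. |z + 9| < 18. So R = 18.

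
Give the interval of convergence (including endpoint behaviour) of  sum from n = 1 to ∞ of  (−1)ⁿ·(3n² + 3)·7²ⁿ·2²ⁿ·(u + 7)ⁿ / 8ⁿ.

By the ratio test, |a_{n+1}/a_n| = [(3(n+1)² + 3)/(3n² + 3)] · 49·4/8 → 49/2.
Thus R = 1/(49/2) = 2/49.
Check u = -341/49: the terms do not tend to 0, so the series diverges.
Check u = -345/49: the n-th term does not approach 0; divergence by the term test.

(-345/49, -341/49)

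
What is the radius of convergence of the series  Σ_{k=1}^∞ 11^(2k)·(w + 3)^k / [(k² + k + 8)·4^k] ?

The ratio of consecutive coefficients is [(k² + k + 8)/((k+1)² + (k+1) + 8)] · 121/4 → 121/4.
Convergence for |w + 3| · 121/4 < 1, i.e. |w + 3| < 4/121. So R = 4/121.

R = 4/121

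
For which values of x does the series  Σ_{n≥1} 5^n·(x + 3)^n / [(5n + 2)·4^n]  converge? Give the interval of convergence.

Ratio test: |a_{n+1}/a_n| = [(5n + 2)/(5(n+1) + 2)] · 5/4 → 5/4 as n → ∞.
Hence the series converges for |x + 3| < 1/(5/4) = 4/5, so the radius of convergence is 4/5.
Check x = -11/5: the terms behave like c/n; limit comparison with the harmonic series gives divergence.
Endpoint x = -19/5: the terms alternate in sign and decrease monotonically to 0 in absolute value (size ~ c/n), so the alternating series test gives convergence.

[-19/5, -11/5)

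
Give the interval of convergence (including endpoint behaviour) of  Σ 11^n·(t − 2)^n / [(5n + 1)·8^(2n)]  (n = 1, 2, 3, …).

[-42/11, 86/11)

Apply the ratio test: |a_{n+1}| / |a_n| = [(5n + 1)/(5(n+1) + 1)] · 11/64, which tends to 11/64 as n → ∞.
Thus R = 1/(11/64) = 64/11.
When t = 86/11, the terms behave like c/n; limit comparison with the harmonic series gives divergence.
At t = -42/11: an alternating series whose terms decrease to 0 in absolute value, so it converges by the Leibniz criterion.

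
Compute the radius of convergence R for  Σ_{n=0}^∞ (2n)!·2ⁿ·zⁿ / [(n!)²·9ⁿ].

By the ratio test, |a_{n+1}/a_n| = (2n+1)·(2n+2)/(n+1)² · 2/9 → 8/9.
Hence the series converges for |z| < 1/(8/9) = 9/8, so the radius of convergence is 9/8.

R = 9/8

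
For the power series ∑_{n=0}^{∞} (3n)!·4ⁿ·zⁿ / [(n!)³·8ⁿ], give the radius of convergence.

R = 2/27

Ratio test: |a_{n+1}/a_n| = (3n+1)·(3n+2)·(3n+3)/(n+1)³ · 4/8 → 27/2 as n → ∞.
Thus R = 1/(27/2) = 2/27.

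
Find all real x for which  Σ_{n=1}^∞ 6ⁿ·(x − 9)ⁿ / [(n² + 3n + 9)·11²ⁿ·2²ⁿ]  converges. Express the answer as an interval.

Ratio test: |a_{n+1}/a_n| = [(n² + 3n + 9)/((n+1)² + 3(n+1) + 9)] · 6/(121·4) → 3/242 as n → ∞.
Hence the series converges for |x − 9| < 1/(3/242) = 242/3, so the radius of convergence is 242/3.
Check x = 269/3: the series is dominated by a constant times Σ 1/n², which converges (p = 2 > 1).
Endpoint x = -215/3: the terms are on the order of 1/n², so the series converges absolutely by comparison with the p-series (p = 2 > 1).

[-215/3, 269/3]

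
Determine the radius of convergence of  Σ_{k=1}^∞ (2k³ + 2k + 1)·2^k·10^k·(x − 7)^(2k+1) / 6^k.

Apply the ratio test: |a_{k+1}| / |a_k| = [(2(k+1)³ + 2(k+1) + 1)/(2k³ + 2k + 1)] · 2·10/6, which tends to 10/3 as k → ∞.
Successive powers of (x − 7) differ by 2, so the series converges when |x − 7|² · 10/3 < 1, i.e. |x − 7| < √(3/10). So R = √30/10.

R = √30/10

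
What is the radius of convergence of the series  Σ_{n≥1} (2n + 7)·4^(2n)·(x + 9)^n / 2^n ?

R = 1/8

Apply the ratio test: |a_{n+1}| / |a_n| = [(2(n+1) + 7)/(2n + 7)] · 16/2, which tends to 8 as n → ∞.
The series converges when 8 · |x + 9| < 1, giving R = 1/8.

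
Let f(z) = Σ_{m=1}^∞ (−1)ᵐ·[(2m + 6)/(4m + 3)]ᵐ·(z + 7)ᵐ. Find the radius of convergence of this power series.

Root test: |a_m|^(1/m) = (2m + 6)/(4m + 3) → 1/2.
Hence the series converges for |z + 7| < 1/(1/2) = 2, so the radius of convergence is 2.

R = 2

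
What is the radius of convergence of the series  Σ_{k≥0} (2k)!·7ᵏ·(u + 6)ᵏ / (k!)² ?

R = 1/28

Apply the ratio test: |a_{k+1}| / |a_k| = (2k+1)·(2k+2)/(k+1)² · 7, which tends to 28 as k → ∞.
Thus R = 1/(28) = 1/28.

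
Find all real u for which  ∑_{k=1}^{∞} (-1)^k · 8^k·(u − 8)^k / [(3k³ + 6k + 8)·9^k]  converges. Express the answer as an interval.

[55/8, 73/8]

Apply the ratio test: |a_{k+1}| / |a_k| = [(3k³ + 6k + 8)/(3(k+1)³ + 6(k+1) + 8)] · 8/9, which tends to 8/9 as k → ∞.
Thus R = 1/(8/9) = 9/8.
At u = 73/8: the series is dominated by a constant times Σ 1/k³, which converges (p = 3 > 1).
When u = 55/8, the series is dominated by a constant times Σ 1/k³, which converges (p = 3 > 1).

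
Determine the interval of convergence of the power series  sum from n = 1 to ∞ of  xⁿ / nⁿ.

(−∞, ∞)

By the Cauchy root test, |a_n|^(1/n) = 1/n → 0.
Since the n-th root of |a_n| tends to 0, the series converges for all real x; R = ∞.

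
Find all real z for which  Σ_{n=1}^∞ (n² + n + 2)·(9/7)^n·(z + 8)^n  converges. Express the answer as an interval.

Apply the ratio test: |a_{n+1}| / |a_n| = [((n+1)² + (n+1) + 2)/(n² + n + 2)] · 9/7, which tends to 9/7 as n → ∞.
The series converges when 9/7 · |z + 8| < 1, giving R = 7/9.
At z = -65/9: the n-th term does not approach 0; divergence by the term test.
When z = -79/9, the n-th term does not approach 0; divergence by the term test.

(-79/9, -65/9)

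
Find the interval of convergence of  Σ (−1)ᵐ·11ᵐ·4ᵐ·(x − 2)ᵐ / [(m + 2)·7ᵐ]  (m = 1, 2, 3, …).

Apply the ratio test: |a_{m+1}| / |a_m| = [(m + 2)/((m+1) + 2)] · 11·4/7, which tends to 44/7 as m → ∞.
Hence the series converges for |x − 2| < 1/(44/7) = 7/44, so the radius of convergence is 7/44.
At x = 95/44: the terms alternate in sign and decrease monotonically to 0 in absolute value (size ~ c/m), so the alternating series test gives convergence.
Endpoint x = 81/44: comparison with the harmonic series Σ 1/m shows the series diverges.

(81/44, 95/44]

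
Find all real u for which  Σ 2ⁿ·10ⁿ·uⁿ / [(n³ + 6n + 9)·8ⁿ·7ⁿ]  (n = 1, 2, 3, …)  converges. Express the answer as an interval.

[-14/5, 14/5]

Ratio test: |a_{n+1}/a_n| = [(n³ + 6n + 9)/((n+1)³ + 6(n+1) + 9)] · 2·10/(8·7) → 5/14 as n → ∞.
Hence the series converges for |u| < 1/(5/14) = 14/5, so the radius of convergence is 14/5.
When u = 14/5, the terms are on the order of 1/n³, so the series converges absolutely by comparison with the p-series (p = 3 > 1).
Endpoint u = -14/5: the terms are on the order of 1/n³, so the series converges absolutely by comparison with the p-series (p = 3 > 1).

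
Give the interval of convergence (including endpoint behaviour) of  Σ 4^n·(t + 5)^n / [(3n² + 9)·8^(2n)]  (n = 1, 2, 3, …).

[-21, 11]

The ratio of consecutive coefficients is [(3n² + 9)/(3(n+1)² + 9)] · 4/64 → 1/16.
Convergence for |t + 5| · 1/16 < 1, i.e. |t + 5| < 16. So R = 16.
When t = 11, the series is dominated by a constant times Σ 1/n², which converges (p = 2 > 1).
Check t = -21: the terms are on the order of 1/n², so the series converges absolutely by comparison with the p-series (p = 2 > 1).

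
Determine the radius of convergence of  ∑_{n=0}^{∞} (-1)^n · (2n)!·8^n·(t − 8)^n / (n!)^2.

Apply the ratio test: |a_{n+1}| / |a_n| = (2n+1)·(2n+2)/(n+1)² · 8, which tends to 32 as n → ∞.
Thus R = 1/(32) = 1/32.

R = 1/32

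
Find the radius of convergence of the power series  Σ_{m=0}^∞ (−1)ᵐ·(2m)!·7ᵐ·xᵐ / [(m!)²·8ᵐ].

R = 2/7

By the ratio test, |a_{m+1}/a_m| = (2m+1)·(2m+2)/(m+1)² · 7/8 → 7/2.
Thus R = 1/(7/2) = 2/7.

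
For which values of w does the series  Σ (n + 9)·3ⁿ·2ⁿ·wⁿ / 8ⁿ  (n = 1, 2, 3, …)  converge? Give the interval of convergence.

(-4/3, 4/3)

The ratio of consecutive coefficients is [((n+1) + 9)/(n + 9)] · 3·2/8 → 3/4.
Hence the series converges for |w| < 1/(3/4) = 4/3, so the radius of convergence is 4/3.
When w = 4/3, the n-th term does not approach 0; divergence by the term test.
At w = -4/3: the terms have absolute value of order n, which does not tend to 0, so the series diverges by the divergence test.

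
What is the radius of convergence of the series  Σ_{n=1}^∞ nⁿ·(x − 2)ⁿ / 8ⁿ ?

R = 0

Root test: |a_n|^(1/n) = n/8 → ∞.
Since the n-th root of |a_n| is unbounded, the series converges only at x = 2; R = 0.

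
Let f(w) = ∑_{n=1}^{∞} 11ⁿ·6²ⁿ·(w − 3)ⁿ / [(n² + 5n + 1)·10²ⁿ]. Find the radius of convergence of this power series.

Apply the ratio test: |a_{n+1}| / |a_n| = [(n² + 5n + 1)/((n+1)² + 5(n+1) + 1)] · 11·36/100, which tends to 99/25 as n → ∞.
Thus R = 1/(99/25) = 25/99.

R = 25/99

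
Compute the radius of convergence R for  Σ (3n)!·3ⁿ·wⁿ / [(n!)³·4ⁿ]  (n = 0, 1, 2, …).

R = 4/81

By the ratio test, |a_{n+1}/a_n| = (3n+1)·(3n+2)·(3n+3)/(n+1)³ · 3/4 → 81/4.
Thus R = 1/(81/4) = 4/81.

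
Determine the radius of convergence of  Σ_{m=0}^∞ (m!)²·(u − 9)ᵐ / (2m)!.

R = 4

Apply the ratio test: |a_{m+1}| / |a_m| = (m+1)²/[(2m+1)·(2m+2)], which tends to 1/4 as m → ∞.
The series converges when 1/4 · |u − 9| < 1, giving R = 4.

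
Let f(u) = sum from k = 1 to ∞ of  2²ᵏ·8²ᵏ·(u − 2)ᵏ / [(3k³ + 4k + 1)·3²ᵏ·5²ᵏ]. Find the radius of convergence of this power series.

The ratio of consecutive coefficients is [(3k³ + 4k + 1)/(3(k+1)³ + 4(k+1) + 1)] · 4·64/(9·25) → 256/225.
Thus R = 1/(256/225) = 225/256.

R = 225/256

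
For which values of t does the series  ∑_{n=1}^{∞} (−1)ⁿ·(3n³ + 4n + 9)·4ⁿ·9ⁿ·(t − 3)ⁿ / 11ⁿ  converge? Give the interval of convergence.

Apply the ratio test: |a_{n+1}| / |a_n| = [(3(n+1)³ + 4(n+1) + 9)/(3n³ + 4n + 9)] · 4·9/11, which tends to 36/11 as n → ∞.
The series converges when 36/11 · |t − 3| < 1, giving R = 11/36.
When t = 119/36, the terms do not tend to 0, so the series diverges.
When t = 97/36, the terms have absolute value of order n³, which does not tend to 0, so the series diverges by the divergence test.

(97/36, 119/36)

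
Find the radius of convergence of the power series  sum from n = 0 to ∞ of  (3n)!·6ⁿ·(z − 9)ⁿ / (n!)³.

R = 1/162

Apply the ratio test: |a_{n+1}| / |a_n| = (3n+1)·(3n+2)·(3n+3)/(n+1)³ · 6, which tends to 162 as n → ∞.
The series converges when 162 · |z − 9| < 1, giving R = 1/162.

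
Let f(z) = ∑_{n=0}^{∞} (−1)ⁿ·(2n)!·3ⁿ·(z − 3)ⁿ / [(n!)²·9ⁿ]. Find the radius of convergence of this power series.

Ratio test: |a_{n+1}/a_n| = (2n+1)·(2n+2)/(n+1)² · 3/9 → 4/3 as n → ∞.
The series converges when 4/3 · |z − 3| < 1, giving R = 3/4.

R = 3/4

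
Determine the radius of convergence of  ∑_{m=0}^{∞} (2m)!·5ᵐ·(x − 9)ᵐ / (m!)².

By the ratio test, |a_{m+1}/a_m| = (2m+1)·(2m+2)/(m+1)² · 5 → 20.
Convergence for |x − 9| · 20 < 1, i.e. |x − 9| < 1/20. So R = 1/20.

R = 1/20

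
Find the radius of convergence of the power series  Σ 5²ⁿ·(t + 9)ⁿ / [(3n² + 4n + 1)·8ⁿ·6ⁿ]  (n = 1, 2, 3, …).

R = 48/25

By the ratio test, |a_{n+1}/a_n| = [(3n² + 4n + 1)/(3(n+1)² + 4(n+1) + 1)] · 25/(8·6) → 25/48.
The series converges when 25/48 · |t + 9| < 1, giving R = 48/25.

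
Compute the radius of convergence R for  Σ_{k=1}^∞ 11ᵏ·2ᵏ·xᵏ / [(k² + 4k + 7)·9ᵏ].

R = 9/22

The ratio of consecutive coefficients is [(k² + 4k + 7)/((k+1)² + 4(k+1) + 7)] · 11·2/9 → 22/9.
Convergence for |x| · 22/9 < 1, i.e. |x| < 9/22. So R = 9/22.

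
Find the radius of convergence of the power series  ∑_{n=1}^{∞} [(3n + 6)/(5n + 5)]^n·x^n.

R = 5/3

Applying the root test, |a_n|^(1/n) = (3n + 6)/(5n + 5) → 3/5.
The series converges when 3/5 · |x| < 1, giving R = 5/3.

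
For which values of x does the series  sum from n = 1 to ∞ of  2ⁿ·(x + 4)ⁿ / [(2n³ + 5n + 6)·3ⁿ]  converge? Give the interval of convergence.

[-11/2, -5/2]

Ratio test: |a_{n+1}/a_n| = [(2n³ + 5n + 6)/(2(n+1)³ + 5(n+1) + 6)] · 2/3 → 2/3 as n → ∞.
Convergence for |x + 4| · 2/3 < 1, i.e. |x + 4| < 3/2. So R = 3/2.
At x = -5/2: the terms are on the order of 1/n³, so the series converges absolutely by comparison with the p-series (p = 3 > 1).
Endpoint x = -11/2: the series is dominated by a constant times Σ 1/n³, which converges (p = 3 > 1).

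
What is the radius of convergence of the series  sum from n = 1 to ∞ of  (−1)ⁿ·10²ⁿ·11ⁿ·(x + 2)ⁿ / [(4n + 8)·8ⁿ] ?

The ratio of consecutive coefficients is [(4n + 8)/(4(n+1) + 8)] · 100·11/8 → 275/2.
The series converges when 275/2 · |x + 2| < 1, giving R = 2/275.

R = 2/275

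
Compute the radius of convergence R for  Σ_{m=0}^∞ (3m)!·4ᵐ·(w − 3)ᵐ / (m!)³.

R = 1/108

By the ratio test, |a_{m+1}/a_m| = (3m+1)·(3m+2)·(3m+3)/(m+1)³ · 4 → 108.
Thus R = 1/(108) = 1/108.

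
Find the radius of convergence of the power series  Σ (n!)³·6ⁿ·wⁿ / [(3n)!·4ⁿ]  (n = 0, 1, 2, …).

By the ratio test, |a_{n+1}/a_n| = (n+1)³/[(3n+1)·(3n+2)·(3n+3)] · 6/4 → 1/18.
The series converges when 1/18 · |w| < 1, giving R = 18.

R = 18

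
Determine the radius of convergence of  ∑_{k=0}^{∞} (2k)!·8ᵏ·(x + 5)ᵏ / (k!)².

R = 1/32

Ratio test: |a_{k+1}/a_k| = (2k+1)·(2k+2)/(k+1)² · 8 → 32 as k → ∞.
Thus R = 1/(32) = 1/32.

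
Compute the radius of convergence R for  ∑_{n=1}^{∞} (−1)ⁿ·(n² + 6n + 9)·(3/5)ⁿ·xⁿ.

Ratio test: |a_{n+1}/a_n| = [((n+1)² + 6(n+1) + 9)/(n² + 6n + 9)] · 3/5 → 3/5 as n → ∞.
Convergence for |x| · 3/5 < 1, i.e. |x| < 5/3. So R = 5/3.

R = 5/3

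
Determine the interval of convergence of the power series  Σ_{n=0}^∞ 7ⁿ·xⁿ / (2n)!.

Ratio test: |a_{n+1}/a_n| = 7 · 1/[(2n+1)·(2n+2)] → 0 as n → ∞.
The ratio tends to 0 regardless of x, hence R = ∞.

(−∞, ∞)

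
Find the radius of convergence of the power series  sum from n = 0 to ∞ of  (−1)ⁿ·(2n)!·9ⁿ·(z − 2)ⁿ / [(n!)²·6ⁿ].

Ratio test: |a_{n+1}/a_n| = (2n+1)·(2n+2)/(n+1)² · 9/6 → 6 as n → ∞.
Hence the series converges for |z − 2| < 1/(6) = 1/6, so the radius of convergence is 1/6.

R = 1/6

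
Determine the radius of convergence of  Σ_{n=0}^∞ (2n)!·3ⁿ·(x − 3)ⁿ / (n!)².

Apply the ratio test: |a_{n+1}| / |a_n| = (2n+1)·(2n+2)/(n+1)² · 3, which tends to 12 as n → ∞.
The series converges when 12 · |x − 3| < 1, giving R = 1/12.

R = 1/12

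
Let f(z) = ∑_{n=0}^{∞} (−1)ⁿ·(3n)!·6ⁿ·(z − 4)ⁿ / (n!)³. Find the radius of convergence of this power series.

The ratio of consecutive coefficients is (3n+1)·(3n+2)·(3n+3)/(n+1)³ · 6 → 162.
The series converges when 162 · |z − 4| < 1, giving R = 1/162.

R = 1/162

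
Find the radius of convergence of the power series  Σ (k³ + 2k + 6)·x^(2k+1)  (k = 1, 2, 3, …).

By the ratio test, |a_{k+1}/a_k| = ((k+1)³ + 2(k+1) + 6)/(k³ + 2k + 6) → 1.
Successive powers of x differ by 2, so the series converges when |x|² · 1 < 1, i.e. |x| < √(1) = 1. So R = 1.

R = 1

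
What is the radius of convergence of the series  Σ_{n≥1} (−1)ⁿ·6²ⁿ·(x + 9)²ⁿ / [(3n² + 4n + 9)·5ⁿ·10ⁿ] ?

R = 5√2/6

The ratio of consecutive coefficients is [(3n² + 4n + 9)/(3(n+1)² + 4(n+1) + 9)] · 36/(5·10) → 18/25.
Successive powers of (x + 9) differ by 2, so the series converges when |x + 9|² · 18/25 < 1, i.e. |x + 9| < √(25/18). So R = 5√2/6.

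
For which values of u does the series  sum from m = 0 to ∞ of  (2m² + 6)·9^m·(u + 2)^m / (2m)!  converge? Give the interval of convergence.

Ratio test: |a_{m+1}/a_m| = (2(m+1)² + 6)/(2m² + 6) · 9 · 1/[(2m+1)·(2m+2)] → 0 as m → ∞.
Since the limit is 0 < 1 for every u, the series converges on all of ℝ and R = ∞.

(−∞, ∞)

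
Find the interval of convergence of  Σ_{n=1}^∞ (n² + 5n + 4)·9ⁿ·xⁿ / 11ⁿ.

The ratio of consecutive coefficients is [((n+1)² + 5(n+1) + 4)/(n² + 5n + 4)] · 9/11 → 9/11.
The series converges when 9/11 · |x| < 1, giving R = 11/9.
At x = 11/9: the terms do not tend to 0, so the series diverges.
Check x = -11/9: the terms have absolute value of order n², which does not tend to 0, so the series diverges by the divergence test.

(-11/9, 11/9)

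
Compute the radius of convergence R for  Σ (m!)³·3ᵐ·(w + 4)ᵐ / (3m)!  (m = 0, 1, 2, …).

Ratio test: |a_{m+1}/a_m| = (m+1)³/[(3m+1)·(3m+2)·(3m+3)] · 3 → 1/9 as m → ∞.
Convergence for |w + 4| · 1/9 < 1, i.e. |w + 4| < 9. So R = 9.

R = 9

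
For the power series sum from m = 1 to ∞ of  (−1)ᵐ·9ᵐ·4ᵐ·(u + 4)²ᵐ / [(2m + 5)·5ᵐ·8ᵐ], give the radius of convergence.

R = √10/3

Ratio test: |a_{m+1}/a_m| = [(2m + 5)/(2(m+1) + 5)] · 9·4/(5·8) → 9/10 as m → ∞.
Successive powers of (u + 4) differ by 2, so the series converges when |u + 4|² · 9/10 < 1, i.e. |u + 4| < √(10/9). So R = √10/3.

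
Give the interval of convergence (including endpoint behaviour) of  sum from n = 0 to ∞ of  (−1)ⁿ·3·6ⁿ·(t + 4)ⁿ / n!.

(−∞, ∞)

The ratio of consecutive coefficients is 3/3 · 6 · 1/(n+1) → 0.
Since the limit is 0 < 1 for every t, the series converges on all of ℝ and R = ∞.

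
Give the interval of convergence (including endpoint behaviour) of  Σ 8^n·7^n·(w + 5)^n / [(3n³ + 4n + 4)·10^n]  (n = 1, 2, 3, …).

Apply the ratio test: |a_{n+1}| / |a_n| = [(3n³ + 4n + 4)/(3(n+1)³ + 4(n+1) + 4)] · 8·7/10, which tends to 28/5 as n → ∞.
Convergence for |w + 5| · 28/5 < 1, i.e. |w + 5| < 5/28. So R = 5/28.
At w = -135/28: the terms are on the order of 1/n³, so the series converges absolutely by comparison with the p-series (p = 3 > 1).
At w = -145/28: the series is dominated by a constant times Σ 1/n³, which converges (p = 3 > 1).

[-145/28, -135/28]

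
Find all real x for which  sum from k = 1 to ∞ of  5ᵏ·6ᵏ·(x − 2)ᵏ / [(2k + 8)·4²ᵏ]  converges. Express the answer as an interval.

Apply the ratio test: |a_{k+1}| / |a_k| = [(2k + 8)/(2(k+1) + 8)] · 5·6/16, which tends to 15/8 as k → ∞.
Thus R = 1/(15/8) = 8/15.
Check x = 38/15: comparison with the harmonic series Σ 1/k shows the series diverges.
Endpoint x = 22/15: the terms alternate in sign and decrease monotonically to 0 in absolute value (size ~ c/k), so the alternating series test gives convergence.

[22/15, 38/15)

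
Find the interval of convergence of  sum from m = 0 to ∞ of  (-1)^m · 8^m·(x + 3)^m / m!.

(−∞, ∞)

Ratio test: |a_{m+1}/a_m| = 8 · 1/(m+1) → 0 as m → ∞.
Since the limit is 0 < 1 for every x, the series converges on all of ℝ and R = ∞.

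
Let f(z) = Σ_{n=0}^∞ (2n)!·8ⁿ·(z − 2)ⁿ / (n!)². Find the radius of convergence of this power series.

R = 1/32

By the ratio test, |a_{n+1}/a_n| = (2n+1)·(2n+2)/(n+1)² · 8 → 32.
The series converges when 32 · |z − 2| < 1, giving R = 1/32.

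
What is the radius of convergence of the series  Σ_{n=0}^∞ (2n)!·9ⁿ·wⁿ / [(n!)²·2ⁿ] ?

R = 1/18

The ratio of consecutive coefficients is (2n+1)·(2n+2)/(n+1)² · 9/2 → 18.
The series converges when 18 · |w| < 1, giving R = 1/18.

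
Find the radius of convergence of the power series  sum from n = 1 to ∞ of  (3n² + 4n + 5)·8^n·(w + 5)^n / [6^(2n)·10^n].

R = 45

By the ratio test, |a_{n+1}/a_n| = [(3(n+1)² + 4(n+1) + 5)/(3n² + 4n + 5)] · 8/(36·10) → 1/45.
Convergence for |w + 5| · 1/45 < 1, i.e. |w + 5| < 45. So R = 45.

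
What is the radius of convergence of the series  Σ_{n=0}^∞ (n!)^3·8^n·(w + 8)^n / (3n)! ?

Ratio test: |a_{n+1}/a_n| = (n+1)³/[(3n+1)·(3n+2)·(3n+3)] · 8 → 8/27 as n → ∞.
Convergence for |w + 8| · 8/27 < 1, i.e. |w + 8| < 27/8. So R = 27/8.

R = 27/8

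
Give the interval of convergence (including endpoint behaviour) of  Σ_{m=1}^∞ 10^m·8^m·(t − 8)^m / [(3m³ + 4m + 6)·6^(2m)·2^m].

[71/10, 89/10]

Ratio test: |a_{m+1}/a_m| = [(3m³ + 4m + 6)/(3(m+1)³ + 4(m+1) + 6)] · 10·8/(36·2) → 10/9 as m → ∞.
Convergence for |t − 8| · 10/9 < 1, i.e. |t − 8| < 9/10. So R = 9/10.
Endpoint t = 89/10: the terms are on the order of 1/m³, so the series converges absolutely by comparison with the p-series (p = 3 > 1).
When t = 71/10, absolute convergence follows by limit comparison with Σ 1/m³.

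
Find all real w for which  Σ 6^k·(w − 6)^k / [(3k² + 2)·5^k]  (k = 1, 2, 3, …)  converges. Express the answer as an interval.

The ratio of consecutive coefficients is [(3k² + 2)/(3(k+1)² + 2)] · 6/5 → 6/5.
Thus R = 1/(6/5) = 5/6.
When w = 41/6, the series is dominated by a constant times Σ 1/k², which converges (p = 2 > 1).
Check w = 31/6: the series is dominated by a constant times Σ 1/k², which converges (p = 2 > 1).

[31/6, 41/6]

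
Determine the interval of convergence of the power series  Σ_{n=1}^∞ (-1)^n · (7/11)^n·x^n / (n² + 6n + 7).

[-11/7, 11/7]

The ratio of consecutive coefficients is [(n² + 6n + 7)/((n+1)² + 6(n+1) + 7)] · 7/11 → 7/11.
Thus R = 1/(7/11) = 11/7.
Endpoint x = 11/7: absolute convergence follows by limit comparison with Σ 1/n².
Check x = -11/7: absolute convergence follows by limit comparison with Σ 1/n².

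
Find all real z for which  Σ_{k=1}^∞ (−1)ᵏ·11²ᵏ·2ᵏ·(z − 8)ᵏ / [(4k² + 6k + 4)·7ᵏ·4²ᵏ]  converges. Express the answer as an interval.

[912/121, 1024/121]

By the ratio test, |a_{k+1}/a_k| = [(4k² + 6k + 4)/(4(k+1)² + 6(k+1) + 4)] · 121·2/(7·16) → 121/56.
The series converges when 121/56 · |z − 8| < 1, giving R = 56/121.
Endpoint z = 1024/121: the series is dominated by a constant times Σ 1/k², which converges (p = 2 > 1).
When z = 912/121, absolute convergence follows by limit comparison with Σ 1/k².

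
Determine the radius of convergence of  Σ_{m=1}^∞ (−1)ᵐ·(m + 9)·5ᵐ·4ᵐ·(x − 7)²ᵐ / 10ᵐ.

R = √2/2

By the ratio test, |a_{m+1}/a_m| = [((m+1) + 9)/(m + 9)] · 5·4/10 → 2.
Writing y = (x − 7)², the series in y has radius 1/2, so |x − 7| < √(1/2) and R = √2/2.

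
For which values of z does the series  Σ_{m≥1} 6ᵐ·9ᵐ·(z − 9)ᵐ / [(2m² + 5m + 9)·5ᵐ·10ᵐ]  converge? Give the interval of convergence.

[218/27, 268/27]

The ratio of consecutive coefficients is [(2m² + 5m + 9)/(2(m+1)² + 5(m+1) + 9)] · 6·9/(5·10) → 27/25.
Thus R = 1/(27/25) = 25/27.
Endpoint z = 268/27: absolute convergence follows by limit comparison with Σ 1/m².
At z = 218/27: the terms are on the order of 1/m², so the series converges absolutely by comparison with the p-series (p = 2 > 1).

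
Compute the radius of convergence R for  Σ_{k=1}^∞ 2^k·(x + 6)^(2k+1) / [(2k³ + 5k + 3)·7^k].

R = √14/2

By the ratio test, |a_{k+1}/a_k| = [(2k³ + 5k + 3)/(2(k+1)³ + 5(k+1) + 3)] · 2/7 → 2/7.
Writing y = (x + 6)², the series in y has radius 7/2, so |x + 6| < √(7/2) and R = √14/2.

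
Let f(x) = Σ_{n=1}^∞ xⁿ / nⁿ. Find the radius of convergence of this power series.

Applying the root test, |a_n|^(1/n) = 1/n → 0.
The limit is 0 for every x, so R = ∞.

R = ∞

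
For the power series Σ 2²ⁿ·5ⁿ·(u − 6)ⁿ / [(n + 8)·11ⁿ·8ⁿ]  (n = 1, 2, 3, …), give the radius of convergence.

R = 22/5

By the ratio test, |a_{n+1}/a_n| = [(n + 8)/((n+1) + 8)] · 4·5/(11·8) → 5/22.
Hence the series converges for |u − 6| < 1/(5/22) = 22/5, so the radius of convergence is 22/5.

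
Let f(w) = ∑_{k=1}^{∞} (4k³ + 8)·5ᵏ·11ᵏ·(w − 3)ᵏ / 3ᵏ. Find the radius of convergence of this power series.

Ratio test: |a_{k+1}/a_k| = [(4(k+1)³ + 8)/(4k³ + 8)] · 5·11/3 → 55/3 as k → ∞.
Hence the series converges for |w − 3| < 1/(55/3) = 3/55, so the radius of convergence is 3/55.

R = 3/55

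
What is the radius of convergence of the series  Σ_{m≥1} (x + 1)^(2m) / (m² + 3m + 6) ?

Apply the ratio test: |a_{m+1}| / |a_m| = (m² + 3m + 6)/((m+1)² + 3(m+1) + 6), which tends to 1 as m → ∞.
Since the exponent of (x + 1) increases by 2 each term, convergence requires |x + 1|² < 1, hence R = 1.

R = 1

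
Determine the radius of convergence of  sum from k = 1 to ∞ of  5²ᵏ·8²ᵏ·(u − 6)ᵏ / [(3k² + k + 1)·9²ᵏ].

R = 81/1600

Ratio test: |a_{k+1}/a_k| = [(3k² + k + 1)/(3(k+1)² + (k+1) + 1)] · 25·64/81 → 1600/81 as k → ∞.
Thus R = 1/(1600/81) = 81/1600.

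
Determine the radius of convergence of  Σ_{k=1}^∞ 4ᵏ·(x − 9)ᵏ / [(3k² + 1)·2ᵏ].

Ratio test: |a_{k+1}/a_k| = [(3k² + 1)/(3(k+1)² + 1)] · 4/2 → 2 as k → ∞.
Thus R = 1/(2) = 1/2.

R = 1/2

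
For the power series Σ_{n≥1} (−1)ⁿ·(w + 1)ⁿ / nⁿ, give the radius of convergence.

R = ∞

Root test: |a_n|^(1/n) = 1/n → 0.
Since the n-th root of |a_n| tends to 0, the series converges for all real w; R = ∞.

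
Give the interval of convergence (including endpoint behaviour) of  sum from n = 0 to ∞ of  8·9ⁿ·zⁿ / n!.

The ratio of consecutive coefficients is 8/8 · 9 · 1/(n+1) → 0.
The limit is 0, so the series converges for all z; R = ∞.

(−∞, ∞)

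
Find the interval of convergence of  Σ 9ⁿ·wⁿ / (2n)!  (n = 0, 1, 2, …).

Apply the ratio test: |a_{n+1}| / |a_n| = 9 · 1/[(2n+1)·(2n+2)], which tends to 0 as n → ∞.
Since the limit is 0 < 1 for every w, the series converges on all of ℝ and R = ∞.

(−∞, ∞)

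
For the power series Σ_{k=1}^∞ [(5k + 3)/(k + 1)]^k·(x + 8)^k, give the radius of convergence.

Root test: |a_k|^(1/k) = (5k + 3)/(k + 1) → 5.
The series converges when 5 · |x + 8| < 1, giving R = 1/5.

R = 1/5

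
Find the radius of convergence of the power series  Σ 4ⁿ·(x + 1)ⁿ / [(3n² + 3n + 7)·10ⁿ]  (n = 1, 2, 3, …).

R = 5/2

Ratio test: |a_{n+1}/a_n| = [(3n² + 3n + 7)/(3(n+1)² + 3(n+1) + 7)] · 4/10 → 2/5 as n → ∞.
Convergence for |x + 1| · 2/5 < 1, i.e. |x + 1| < 5/2. So R = 5/2.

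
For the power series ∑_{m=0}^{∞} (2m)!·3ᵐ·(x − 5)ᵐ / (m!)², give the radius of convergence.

R = 1/12

Ratio test: |a_{m+1}/a_m| = (2m+1)·(2m+2)/(m+1)² · 3 → 12 as m → ∞.
The series converges when 12 · |x − 5| < 1, giving R = 1/12.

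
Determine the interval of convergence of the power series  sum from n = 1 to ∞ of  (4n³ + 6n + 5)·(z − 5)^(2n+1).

(4, 6)

By the ratio test, |a_{n+1}/a_n| = (4(n+1)³ + 6(n+1) + 5)/(4n³ + 6n + 5) → 1.
Successive powers of (z − 5) differ by 2, so the series converges when |z − 5|² · 1 < 1, i.e. |z − 5| < √(1) = 1. So R = 1.
Check z = 6: the n-th term does not approach 0; divergence by the term test.
Check z = 4: the terms do not tend to 0, so the series diverges.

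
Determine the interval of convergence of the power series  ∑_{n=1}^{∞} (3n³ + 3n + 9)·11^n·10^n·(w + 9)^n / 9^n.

The ratio of consecutive coefficients is [(3(n+1)³ + 3(n+1) + 9)/(3n³ + 3n + 9)] · 11·10/9 → 110/9.
The series converges when 110/9 · |w + 9| < 1, giving R = 9/110.
When w = -981/110, the terms have absolute value of order n³, which does not tend to 0, so the series diverges by the divergence test.
At w = -999/110: the terms do not tend to 0, so the series diverges.

(-999/110, -981/110)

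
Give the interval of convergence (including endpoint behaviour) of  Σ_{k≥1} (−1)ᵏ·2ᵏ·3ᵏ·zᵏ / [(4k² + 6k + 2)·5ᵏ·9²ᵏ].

The ratio of consecutive coefficients is [(4k² + 6k + 2)/(4(k+1)² + 6(k+1) + 2)] · 2·3/(5·81) → 2/135.
The series converges when 2/135 · |z| < 1, giving R = 135/2.
Check z = 135/2: the series is dominated by a constant times Σ 1/k², which converges (p = 2 > 1).
At z = -135/2: the terms are on the order of 1/k², so the series converges absolutely by comparison with the p-series (p = 2 > 1).

[-135/2, 135/2]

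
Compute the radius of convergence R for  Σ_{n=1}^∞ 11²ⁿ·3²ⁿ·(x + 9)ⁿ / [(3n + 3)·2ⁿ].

R = 2/1089

Apply the ratio test: |a_{n+1}| / |a_n| = [(3n + 3)/(3(n+1) + 3)] · 121·9/2, which tends to 1089/2 as n → ∞.
Hence the series converges for |x + 9| < 1/(1089/2) = 2/1089, so the radius of convergence is 2/1089.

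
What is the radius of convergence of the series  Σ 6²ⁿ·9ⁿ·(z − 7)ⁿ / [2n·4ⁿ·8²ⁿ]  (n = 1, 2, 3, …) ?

The ratio of consecutive coefficients is [2n/2(n+1)] · 36·9/(4·64) → 81/64.
Hence the series converges for |z − 7| < 1/(81/64) = 64/81, so the radius of convergence is 64/81.

R = 64/81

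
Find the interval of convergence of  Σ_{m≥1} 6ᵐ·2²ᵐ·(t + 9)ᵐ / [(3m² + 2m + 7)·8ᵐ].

Ratio test: |a_{m+1}/a_m| = [(3m² + 2m + 7)/(3(m+1)² + 2(m+1) + 7)] · 6·4/8 → 3 as m → ∞.
The series converges when 3 · |t + 9| < 1, giving R = 1/3.
Check t = -26/3: the series is dominated by a constant times Σ 1/m², which converges (p = 2 > 1).
Check t = -28/3: the series is dominated by a constant times Σ 1/m², which converges (p = 2 > 1).

[-28/3, -26/3]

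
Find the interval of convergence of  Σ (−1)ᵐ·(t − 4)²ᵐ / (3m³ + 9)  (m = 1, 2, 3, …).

[3, 5]

By the ratio test, |a_{m+1}/a_m| = (3m³ + 9)/(3(m+1)³ + 9) → 1.
Writing y = (t − 4)², the series in y has radius 1, so |t − 4| < √(1) = 1 and R = 1.
Endpoint t = 5: absolute convergence follows by limit comparison with Σ 1/m³.
Endpoint t = 3: absolute convergence follows by limit comparison with Σ 1/m³.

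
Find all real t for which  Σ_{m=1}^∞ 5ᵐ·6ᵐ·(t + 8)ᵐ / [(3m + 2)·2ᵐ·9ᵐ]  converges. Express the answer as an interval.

[-43/5, -37/5)

Ratio test: |a_{m+1}/a_m| = [(3m + 2)/(3(m+1) + 2)] · 5·6/(2·9) → 5/3 as m → ∞.
Convergence for |t + 8| · 5/3 < 1, i.e. |t + 8| < 3/5. So R = 3/5.
At t = -37/5: comparison with the harmonic series Σ 1/m shows the series diverges.
At t = -43/5: an alternating series whose terms decrease to 0 in absolute value, so it converges by the Leibniz criterion.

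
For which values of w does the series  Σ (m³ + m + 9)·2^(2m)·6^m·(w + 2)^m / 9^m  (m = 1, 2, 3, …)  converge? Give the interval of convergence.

(-19/8, -13/8)

The ratio of consecutive coefficients is [((m+1)³ + (m+1) + 9)/(m³ + m + 9)] · 4·6/9 → 8/3.
Convergence for |w + 2| · 8/3 < 1, i.e. |w + 2| < 3/8. So R = 3/8.
Endpoint w = -13/8: the terms do not tend to 0, so the series diverges.
Check w = -19/8: the m-th term does not approach 0; divergence by the term test.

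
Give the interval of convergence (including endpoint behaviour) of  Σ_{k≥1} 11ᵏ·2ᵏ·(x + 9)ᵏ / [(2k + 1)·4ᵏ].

By the ratio test, |a_{k+1}/a_k| = [(2k + 1)/(2(k+1) + 1)] · 11·2/4 → 11/2.
Convergence for |x + 9| · 11/2 < 1, i.e. |x + 9| < 2/11. So R = 2/11.
Endpoint x = -97/11: the terms are asymptotic to a nonzero constant times 1/k, so the series diverges by limit comparison with Σ 1/k.
Endpoint x = -101/11: convergence follows from the alternating series test (terms decrease monotonically to 0).

[-101/11, -97/11)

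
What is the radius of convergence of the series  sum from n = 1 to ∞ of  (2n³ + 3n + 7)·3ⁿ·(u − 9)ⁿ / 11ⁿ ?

R = 11/3

Apply the ratio test: |a_{n+1}| / |a_n| = [(2(n+1)³ + 3(n+1) + 7)/(2n³ + 3n + 7)] · 3/11, which tends to 3/11 as n → ∞.
Thus R = 1/(3/11) = 11/3.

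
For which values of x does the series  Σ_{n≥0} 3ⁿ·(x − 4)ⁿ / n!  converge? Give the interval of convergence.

The ratio of consecutive coefficients is 3 · 1/(n+1) → 0.
Since the limit is 0 < 1 for every x, the series converges on all of ℝ and R = ∞.

(−∞, ∞)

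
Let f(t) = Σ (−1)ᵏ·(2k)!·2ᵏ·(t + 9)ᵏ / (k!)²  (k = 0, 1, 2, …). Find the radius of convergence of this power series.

Ratio test: |a_{k+1}/a_k| = (2k+1)·(2k+2)/(k+1)² · 2 → 8 as k → ∞.
Thus R = 1/(8) = 1/8.

R = 1/8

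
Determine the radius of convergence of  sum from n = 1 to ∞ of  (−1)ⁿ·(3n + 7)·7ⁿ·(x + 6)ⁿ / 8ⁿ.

R = 8/7

Apply the ratio test: |a_{n+1}| / |a_n| = [(3(n+1) + 7)/(3n + 7)] · 7/8, which tends to 7/8 as n → ∞.
Thus R = 1/(7/8) = 8/7.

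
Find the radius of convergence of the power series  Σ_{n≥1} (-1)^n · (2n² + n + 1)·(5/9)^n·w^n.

Apply the ratio test: |a_{n+1}| / |a_n| = [(2(n+1)² + (n+1) + 1)/(2n² + n + 1)] · 5/9, which tends to 5/9 as n → ∞.
Hence the series converges for |w| < 1/(5/9) = 9/5, so the radius of convergence is 9/5.

R = 9/5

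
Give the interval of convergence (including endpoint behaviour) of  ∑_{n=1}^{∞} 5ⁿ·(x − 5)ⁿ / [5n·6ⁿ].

[19/5, 31/5)

By the ratio test, |a_{n+1}/a_n| = [5n/5(n+1)] · 5/6 → 5/6.
Hence the series converges for |x − 5| < 1/(5/6) = 6/5, so the radius of convergence is 6/5.
When x = 31/5, comparison with the harmonic series Σ 1/n shows the series diverges.
Check x = 19/5: convergence follows from the alternating series test (terms decrease monotonically to 0).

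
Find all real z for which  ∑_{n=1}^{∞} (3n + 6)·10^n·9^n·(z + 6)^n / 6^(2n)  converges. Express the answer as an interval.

By the ratio test, |a_{n+1}/a_n| = [(3(n+1) + 6)/(3n + 6)] · 10·9/36 → 5/2.
Convergence for |z + 6| · 5/2 < 1, i.e. |z + 6| < 2/5. So R = 2/5.
When z = -28/5, the terms have absolute value of order n, which does not tend to 0, so the series diverges by the divergence test.
At z = -32/5: the n-th term does not approach 0; divergence by the term test.

(-32/5, -28/5)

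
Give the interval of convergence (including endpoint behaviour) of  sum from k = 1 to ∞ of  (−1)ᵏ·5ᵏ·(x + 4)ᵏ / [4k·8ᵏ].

By the ratio test, |a_{k+1}/a_k| = [4k/4(k+1)] · 5/8 → 5/8.
Hence the series converges for |x + 4| < 1/(5/8) = 8/5, so the radius of convergence is 8/5.
When x = -12/5, an alternating series whose terms decrease to 0 in absolute value, so it converges by the Leibniz criterion.
Check x = -28/5: the terms are asymptotic to a nonzero constant times 1/k, so the series diverges by limit comparison with Σ 1/k.

(-28/5, -12/5]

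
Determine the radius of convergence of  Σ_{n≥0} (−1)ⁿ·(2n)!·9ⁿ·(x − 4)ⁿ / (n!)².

Apply the ratio test: |a_{n+1}| / |a_n| = (2n+1)·(2n+2)/(n+1)² · 9, which tends to 36 as n → ∞.
Hence the series converges for |x − 4| < 1/(36) = 1/36, so the radius of convergence is 1/36.

R = 1/36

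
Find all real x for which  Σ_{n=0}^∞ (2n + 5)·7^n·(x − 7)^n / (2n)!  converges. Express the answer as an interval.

By the ratio test, |a_{n+1}/a_n| = (2(n+1) + 5)/(2n + 5) · 7 · 1/[(2n+1)·(2n+2)] → 0.
Since the limit is 0 < 1 for every x, the series converges on all of ℝ and R = ∞.

(−∞, ∞)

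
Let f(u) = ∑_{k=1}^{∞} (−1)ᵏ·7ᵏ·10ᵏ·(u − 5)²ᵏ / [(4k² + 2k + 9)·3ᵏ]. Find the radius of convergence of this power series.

R = √210/70

By the ratio test, |a_{k+1}/a_k| = [(4k² + 2k + 9)/(4(k+1)² + 2(k+1) + 9)] · 7·10/3 → 70/3.
Successive powers of (u − 5) differ by 2, so the series converges when |u − 5|² · 70/3 < 1, i.e. |u − 5| < √(3/70). So R = √210/70.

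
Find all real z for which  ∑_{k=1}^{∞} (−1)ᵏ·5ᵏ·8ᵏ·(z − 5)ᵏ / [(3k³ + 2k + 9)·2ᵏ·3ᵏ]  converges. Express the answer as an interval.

[97/20, 103/20]

The ratio of consecutive coefficients is [(3k³ + 2k + 9)/(3(k+1)³ + 2(k+1) + 9)] · 5·8/(2·3) → 20/3.
Hence the series converges for |z − 5| < 1/(20/3) = 3/20, so the radius of convergence is 3/20.
Check z = 103/20: the terms are on the order of 1/k³, so the series converges absolutely by comparison with the p-series (p = 3 > 1).
Check z = 97/20: the series is dominated by a constant times Σ 1/k³, which converges (p = 3 > 1).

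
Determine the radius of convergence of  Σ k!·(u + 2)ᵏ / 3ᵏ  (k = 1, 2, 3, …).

Apply the ratio test: |a_{k+1}| / |a_k| = (k+1) · 1/3, which tends to ∞ as k → ∞.
The ratio grows without bound, so the series diverges whenever (u + 2) ≠ 0; it converges only at u = -2. R = 0.

R = 0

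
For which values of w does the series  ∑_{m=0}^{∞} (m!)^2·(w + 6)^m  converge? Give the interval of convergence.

{-6}

Apply the ratio test: |a_{m+1}| / |a_m| = (m+1)², which tends to ∞ as m → ∞.
The ratio grows without bound, so the series diverges whenever (w + 6) ≠ 0; it converges only at w = -6. R = 0.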